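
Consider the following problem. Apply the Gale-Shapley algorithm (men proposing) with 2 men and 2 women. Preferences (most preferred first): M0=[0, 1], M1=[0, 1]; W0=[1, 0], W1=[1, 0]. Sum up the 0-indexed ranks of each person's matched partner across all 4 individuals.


Step 1: Run Gale-Shapley (men propose, women hold best offer):
  M0 proposes to W0; she accepts
  M1 proposes to W0; she switches from M0
  M0 proposes to W1; she accepts
Step 2: Final matching: W0-M1, W1-M0
Step 3: 0-indexed ranks (man's rank of his match, then woman's): 0 + 0 + 1 + 1
Step 4: Total rank sum = 2

2


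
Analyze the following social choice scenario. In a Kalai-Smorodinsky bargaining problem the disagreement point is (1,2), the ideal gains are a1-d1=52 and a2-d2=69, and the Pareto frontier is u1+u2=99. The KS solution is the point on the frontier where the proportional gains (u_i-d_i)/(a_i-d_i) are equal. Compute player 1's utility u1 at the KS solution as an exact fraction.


Step 1: At the KS point, (u1-d1)/r1 = (u2-d2)/r2 = t and u1+u2 = 99
Step 2: u1 = d1 + r1*t and u2 = d2 + r2*t, so (d1 + r1*t) + (d2 + r2*t) = 99
Step 3: t = (99 - 1 - 2)/(52 + 69) = 96/121
Step 4: u1 = d1 + r1*t = 1 + 52 * 96/121 = 5113/121
Step 5: (Check: u2 = d2 + r2*t = 6866/121; u1+u2 = 5113/121 + 6866/121 = 99, on the frontier.)

5113/121


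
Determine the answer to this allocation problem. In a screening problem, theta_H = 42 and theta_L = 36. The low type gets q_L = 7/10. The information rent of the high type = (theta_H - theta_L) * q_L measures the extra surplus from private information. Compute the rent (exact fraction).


Step 1: theta_H - theta_L = 42 - 36 = 6
Step 2: Information rent = (theta_H - theta_L) * q_L
Step 3: = 6 * 7/10
Step 4: = 21/5

21/5


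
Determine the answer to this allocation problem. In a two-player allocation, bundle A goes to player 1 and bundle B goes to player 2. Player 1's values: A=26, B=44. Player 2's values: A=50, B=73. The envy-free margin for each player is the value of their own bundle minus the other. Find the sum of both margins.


Step 1: Player 1's margin = v1(A) - v1(B) = 26 - 44 = -18
Step 2: Player 2's margin = v2(B) - v2(A) = 73 - 50 = 23
Step 3: Total margin = -18 + 23 = 5

5


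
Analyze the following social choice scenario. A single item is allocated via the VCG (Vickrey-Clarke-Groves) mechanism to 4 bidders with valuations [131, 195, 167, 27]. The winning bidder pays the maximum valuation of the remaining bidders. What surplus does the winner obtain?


Step 1: The winner is the agent with the highest value: agent 1 with value 195
Step 2: Values of other agents: [131, 167, 27]
Step 3: VCG payment = max of others' values = 167
Step 4: Surplus = 195 - 167 = 28

28


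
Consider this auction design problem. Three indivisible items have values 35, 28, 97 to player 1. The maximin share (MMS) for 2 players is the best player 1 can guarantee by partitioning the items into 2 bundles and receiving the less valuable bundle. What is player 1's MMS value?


Step 1: Item values = 35, 28, 97
Step 2: Enumerate all 2-bundle partitions and take the smaller bundle:
  Partition 1: {35} vs {28,97} -> bundles 35, 125; min = 35
  Partition 2: {28} vs {35,97} -> bundles 28, 132; min = 28
  Partition 3: {97} vs {35,28} -> bundles 97, 63; min = 63
Step 3: MMS = max(35, 28, 63) = 63

63


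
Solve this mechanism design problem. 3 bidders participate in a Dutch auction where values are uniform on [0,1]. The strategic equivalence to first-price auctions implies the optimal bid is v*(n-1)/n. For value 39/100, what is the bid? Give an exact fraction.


Step 1: Dutch auctions are strategically equivalent to first-price auctions
Step 2: The equilibrium bid is b(v) = v*(n-1)/n
Step 3: b = 39/100 * 2/3
Step 4: b = 13/50

13/50


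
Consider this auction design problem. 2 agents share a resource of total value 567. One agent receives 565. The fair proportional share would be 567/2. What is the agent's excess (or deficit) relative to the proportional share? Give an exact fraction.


Step 1: Proportional share = 567/2
Step 2: Agent's actual allocation = 565
Step 3: Excess = 565 - 567/2 = 563/2

563/2


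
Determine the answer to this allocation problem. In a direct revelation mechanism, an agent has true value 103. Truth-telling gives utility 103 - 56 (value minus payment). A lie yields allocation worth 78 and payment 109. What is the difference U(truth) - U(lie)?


Step 1: U(truth) = value - payment = 103 - 56 = 47
Step 2: U(lie) = allocation - payment = 78 - 109 = -31
Step 3: IC gap = 47 - (-31) = 78

78


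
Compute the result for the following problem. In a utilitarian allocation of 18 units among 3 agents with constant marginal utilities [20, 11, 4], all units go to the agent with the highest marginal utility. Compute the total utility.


Step 1: The marginal utilities are [20, 11, 4]
Step 2: The highest marginal utility is 20
Step 3: All 18 units go to that agent
Step 4: Total utility = 20 * 18 = 360

360


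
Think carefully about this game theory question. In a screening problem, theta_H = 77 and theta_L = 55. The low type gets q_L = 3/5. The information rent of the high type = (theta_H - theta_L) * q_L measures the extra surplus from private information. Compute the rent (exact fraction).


Step 1: theta_H - theta_L = 77 - 55 = 22
Step 2: Information rent = (theta_H - theta_L) * q_L
Step 3: = 22 * 3/5
Step 4: = 66/5

66/5


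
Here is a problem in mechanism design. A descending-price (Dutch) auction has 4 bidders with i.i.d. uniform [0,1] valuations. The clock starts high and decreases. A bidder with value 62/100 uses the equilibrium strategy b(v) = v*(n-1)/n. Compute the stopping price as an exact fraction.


Step 1: Dutch auctions are strategically equivalent to first-price auctions
Step 2: The equilibrium bid is b(v) = v*(n-1)/n
Step 3: b = 31/50 * 3/4
Step 4: b = 93/200

93/200


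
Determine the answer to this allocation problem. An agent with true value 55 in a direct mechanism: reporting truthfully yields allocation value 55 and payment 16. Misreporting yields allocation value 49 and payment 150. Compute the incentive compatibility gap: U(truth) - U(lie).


Step 1: U(truth) = value - payment = 55 - 16 = 39
Step 2: U(lie) = allocation - payment = 49 - 150 = -101
Step 3: IC gap = 39 - (-101) = 140

140


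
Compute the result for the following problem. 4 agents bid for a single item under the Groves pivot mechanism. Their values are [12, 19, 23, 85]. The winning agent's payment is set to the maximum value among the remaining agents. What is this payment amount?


Step 1: The efficient winner is agent 3 with value 85
Step 2: Other agents' values: [12, 19, 23]
Step 3: Pivot payment = max(others) = 23
Step 4: The winner pays 23

23


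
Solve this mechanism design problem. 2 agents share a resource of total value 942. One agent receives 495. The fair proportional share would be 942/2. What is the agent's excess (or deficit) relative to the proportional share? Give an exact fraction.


Step 1: Proportional share = 942/2 = 471
Step 2: Agent's actual allocation = 495
Step 3: Excess = 495 - 471 = 24

24


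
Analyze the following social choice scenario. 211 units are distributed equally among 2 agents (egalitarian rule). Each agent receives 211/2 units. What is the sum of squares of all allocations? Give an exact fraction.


Step 1: Each agent's share = 211/2
Step 2: Square of each share = (211/2)^2 = 44521/4
Step 3: Sum of squares = 2 * 44521/4 = 44521/2

44521/2


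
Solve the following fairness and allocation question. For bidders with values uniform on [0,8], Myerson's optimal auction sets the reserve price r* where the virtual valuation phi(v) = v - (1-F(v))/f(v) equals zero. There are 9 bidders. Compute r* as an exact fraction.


Step 1: For U[0,8], F(v) = v/8 and f(v) = 1/8
Step 2: phi(v) = v - (1 - v/8)/(1/8) = v - (8 - v) = 2v - 8
Step 3: Set phi(r*) = 0: 2r* - 8 = 0
Step 4: r* = 8/2 = 4 (the number of bidders n = 9 does not enter)

4


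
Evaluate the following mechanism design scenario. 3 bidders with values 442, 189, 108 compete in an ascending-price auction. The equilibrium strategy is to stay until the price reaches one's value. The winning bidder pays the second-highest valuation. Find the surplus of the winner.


Step 1: Identify the highest value: 442
Step 2: Identify the second-highest value: 189
Step 3: The final price = second-highest value = 189
Step 4: Surplus = 442 - 189 = 253

253


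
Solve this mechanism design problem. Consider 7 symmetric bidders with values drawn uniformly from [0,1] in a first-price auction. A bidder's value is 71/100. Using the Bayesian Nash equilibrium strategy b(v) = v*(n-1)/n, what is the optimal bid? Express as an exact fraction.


Step 1: The symmetric BNE bidding function is b(v) = v * (n-1) / n
Step 2: Substitute v = 71/100 and n = 7
Step 3: b = 71/100 * 6/7
Step 4: b = 213/350

213/350


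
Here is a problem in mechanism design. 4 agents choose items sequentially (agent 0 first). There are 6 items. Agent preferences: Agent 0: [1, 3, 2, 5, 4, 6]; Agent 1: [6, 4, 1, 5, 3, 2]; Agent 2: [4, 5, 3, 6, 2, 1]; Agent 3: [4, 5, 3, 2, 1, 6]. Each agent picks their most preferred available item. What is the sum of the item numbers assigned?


Step 1: Agent 0 picks item 1
Step 2: Agent 1 picks item 6
Step 3: Agent 2 picks item 4
Step 4: Agent 3 picks item 5
Step 5: Sum = 1 + 6 + 4 + 5 = 16

16


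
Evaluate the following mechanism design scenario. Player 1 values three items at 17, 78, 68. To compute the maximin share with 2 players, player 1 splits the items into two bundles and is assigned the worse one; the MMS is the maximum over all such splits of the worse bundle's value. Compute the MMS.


Step 1: Item values = 17, 78, 68
Step 2: Enumerate all 2-bundle partitions and take the smaller bundle:
  Partition 1: {17} vs {78,68} -> bundles 17, 146; min = 17
  Partition 2: {78} vs {17,68} -> bundles 78, 85; min = 78
  Partition 3: {68} vs {17,78} -> bundles 68, 95; min = 68
Step 3: MMS = max(17, 78, 68) = 78

78


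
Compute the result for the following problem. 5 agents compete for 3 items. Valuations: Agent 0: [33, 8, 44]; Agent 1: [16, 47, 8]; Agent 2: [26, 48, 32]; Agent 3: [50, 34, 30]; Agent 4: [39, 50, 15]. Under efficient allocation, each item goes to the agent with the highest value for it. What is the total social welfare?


Step 1: For each item, find the maximum value among all agents.
Step 2: Item 0 -> Agent 3 (value 50)
Step 3: Item 1 -> Agent 4 (value 50)
Step 4: Item 2 -> Agent 0 (value 44)
Step 5: Total welfare = 50 + 50 + 44 = 144

144


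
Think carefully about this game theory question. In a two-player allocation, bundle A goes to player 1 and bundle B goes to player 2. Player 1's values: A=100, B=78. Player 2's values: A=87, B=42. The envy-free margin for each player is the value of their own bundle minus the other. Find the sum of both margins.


Step 1: Player 1's margin = v1(A) - v1(B) = 100 - 78 = 22
Step 2: Player 2's margin = v2(B) - v2(A) = 42 - 87 = -45
Step 3: Total margin = 22 + -45 = -23

-23


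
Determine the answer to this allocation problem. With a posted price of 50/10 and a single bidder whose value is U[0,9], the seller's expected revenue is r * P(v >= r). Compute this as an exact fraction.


Step 1: Posted price r = 5, value support [0,9]
Step 2: P(v >= r) = (9 - 5)/9 = 4/9
Step 3: Expected revenue = r * P(v >= r) = 5 * 4/9
Step 4: Revenue = 20/9

20/9


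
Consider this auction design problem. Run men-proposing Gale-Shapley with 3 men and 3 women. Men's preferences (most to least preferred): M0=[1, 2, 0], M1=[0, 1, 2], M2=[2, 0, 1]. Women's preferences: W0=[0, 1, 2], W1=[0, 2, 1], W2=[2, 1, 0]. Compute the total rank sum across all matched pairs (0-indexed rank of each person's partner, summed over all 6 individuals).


Step 1: Run Gale-Shapley (men propose, women hold best offer):
  M0 proposes to W1; she accepts
  M1 proposes to W0; she accepts
  M2 proposes to W2; she accepts
Step 2: Final matching: W0-M1, W1-M0, W2-M2
Step 3: 0-indexed ranks (man's rank of his match, then woman's): 0 + 1 + 0 + 0 + 0 + 0
Step 4: Total rank sum = 1

1


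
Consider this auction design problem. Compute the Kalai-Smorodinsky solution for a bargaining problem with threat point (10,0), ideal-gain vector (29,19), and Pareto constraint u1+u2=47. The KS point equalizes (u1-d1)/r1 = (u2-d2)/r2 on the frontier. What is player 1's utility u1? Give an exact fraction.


Step 1: At the KS point, (u1-d1)/r1 = (u2-d2)/r2 = t and u1+u2 = 47
Step 2: u1 = d1 + r1*t and u2 = d2 + r2*t, so (d1 + r1*t) + (d2 + r2*t) = 47
Step 3: t = (47 - 10 - 0)/(29 + 19) = 37/48
Step 4: u1 = d1 + r1*t = 10 + 29 * 37/48 = 1553/48
Step 5: (Check: u2 = d2 + r2*t = 703/48; u1+u2 = 1553/48 + 703/48 = 47, on the frontier.)

1553/48


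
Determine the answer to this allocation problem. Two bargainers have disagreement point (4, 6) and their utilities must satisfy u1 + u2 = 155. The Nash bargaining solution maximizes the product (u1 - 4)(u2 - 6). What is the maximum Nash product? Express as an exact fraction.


Step 1: The Nash solution splits surplus symmetrically above the disagreement point
Step 2: u1 = (total + d1 - d2)/2 = (155 + 4 - 6)/2 = 153/2
Step 3: u2 = (total - d1 + d2)/2 = (155 - 4 + 6)/2 = 157/2
Step 4: Nash product = (153/2 - 4) * (157/2 - 6)
Step 5: = 145/2 * 145/2 = 21025/4

21025/4


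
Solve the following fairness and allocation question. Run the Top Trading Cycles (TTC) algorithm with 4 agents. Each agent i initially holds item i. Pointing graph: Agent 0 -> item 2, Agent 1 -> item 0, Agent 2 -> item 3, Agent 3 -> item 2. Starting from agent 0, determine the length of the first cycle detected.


Step 1: Trace the pointer graph from agent 0: 0 -> 2 -> 3 -> 2
Step 2: A cycle is detected when we revisit agent 2
Step 3: The cycle is: 2 -> 3 -> 2
Step 4: Cycle length = 2

2


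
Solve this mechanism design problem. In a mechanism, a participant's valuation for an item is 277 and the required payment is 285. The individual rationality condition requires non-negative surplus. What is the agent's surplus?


Step 1: Surplus = value - payment = 277 - 285 = -8
Step 2: IR is violated (surplus < 0)

-8


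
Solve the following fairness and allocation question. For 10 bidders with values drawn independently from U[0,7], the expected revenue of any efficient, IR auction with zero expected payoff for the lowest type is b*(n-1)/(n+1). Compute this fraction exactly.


Step 1: By Revenue Equivalence, expected revenue = b*(n-1)/(n+1)
Step 2: Substituting n = 10, b = 7
Step 3: Revenue = 7*(10-1)/(10+1) = 7*9/11
Step 4: Revenue = 63/11

63/11


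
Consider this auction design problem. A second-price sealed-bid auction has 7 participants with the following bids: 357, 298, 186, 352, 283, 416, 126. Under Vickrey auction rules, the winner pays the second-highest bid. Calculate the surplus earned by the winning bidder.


Step 1: Sort bids in descending order: 416, 357, 352, 298, 283, 186, 126
Step 2: The winning bid is the highest: 416
Step 3: The payment equals the second-highest bid: 357
Step 4: Surplus = winner's bid - payment = 416 - 357 = 59

59


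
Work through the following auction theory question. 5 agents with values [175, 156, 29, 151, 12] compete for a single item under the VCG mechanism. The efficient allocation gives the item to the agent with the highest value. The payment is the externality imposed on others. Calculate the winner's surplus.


Step 1: The winner is the agent with the highest value: agent 0 with value 175
Step 2: Values of other agents: [156, 29, 151, 12]
Step 3: VCG payment = max of others' values = 156
Step 4: Surplus = 175 - 156 = 19

19


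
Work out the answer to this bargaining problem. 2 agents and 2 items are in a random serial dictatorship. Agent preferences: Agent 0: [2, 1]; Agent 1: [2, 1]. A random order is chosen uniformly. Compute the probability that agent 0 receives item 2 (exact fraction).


Step 1: Agent 0 wants item 2
Step 2: There are 2 possible orderings of agents
Step 3: In 1 orderings, agent 0 gets item 2
Step 4: Probability = 1/2

1/2


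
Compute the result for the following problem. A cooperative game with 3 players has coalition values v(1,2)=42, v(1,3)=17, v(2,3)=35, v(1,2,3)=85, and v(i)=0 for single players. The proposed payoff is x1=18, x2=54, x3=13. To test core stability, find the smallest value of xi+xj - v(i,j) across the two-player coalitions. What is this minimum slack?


Step 1: Slack for coalition (1,2): x1+x2 - v12 = 72 - 42 = 30
Step 2: Slack for coalition (1,3): x1+x3 - v13 = 31 - 17 = 14
Step 3: Slack for coalition (2,3): x2+x3 - v23 = 67 - 35 = 32
Step 4: Minimum slack = min(30, 14, 32) = 14, attained by (1,3); no pair can gain by deviating, so the allocation is in the core

14


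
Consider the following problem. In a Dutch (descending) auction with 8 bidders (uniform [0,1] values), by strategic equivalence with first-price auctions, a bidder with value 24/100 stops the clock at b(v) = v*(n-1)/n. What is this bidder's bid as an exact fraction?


Step 1: Dutch auctions are strategically equivalent to first-price auctions
Step 2: The equilibrium bid is b(v) = v*(n-1)/n
Step 3: b = 6/25 * 7/8
Step 4: b = 21/100

21/100


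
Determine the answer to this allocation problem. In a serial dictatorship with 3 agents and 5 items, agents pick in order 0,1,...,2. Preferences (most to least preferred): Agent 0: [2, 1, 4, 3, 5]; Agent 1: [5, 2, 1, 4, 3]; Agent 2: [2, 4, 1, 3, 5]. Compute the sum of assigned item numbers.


Step 1: Agent 0 picks item 2
Step 2: Agent 1 picks item 5
Step 3: Agent 2 picks item 4
Step 4: Sum = 2 + 5 + 4 = 11

11


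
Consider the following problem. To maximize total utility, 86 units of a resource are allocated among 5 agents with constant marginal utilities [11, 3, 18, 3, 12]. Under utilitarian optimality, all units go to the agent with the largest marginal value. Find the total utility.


Step 1: The marginal utilities are [11, 3, 18, 3, 12]
Step 2: The highest marginal utility is 18
Step 3: All 86 units go to that agent
Step 4: Total utility = 18 * 86 = 1548

1548


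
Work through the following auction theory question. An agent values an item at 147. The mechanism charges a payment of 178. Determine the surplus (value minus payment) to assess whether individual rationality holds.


Step 1: Surplus = value - payment = 147 - 178 = -31
Step 2: IR is violated (surplus < 0)

-31


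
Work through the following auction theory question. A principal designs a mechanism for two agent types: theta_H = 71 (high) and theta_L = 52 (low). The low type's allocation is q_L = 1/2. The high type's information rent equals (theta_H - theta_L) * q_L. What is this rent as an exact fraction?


Step 1: theta_H - theta_L = 71 - 52 = 19
Step 2: Information rent = (theta_H - theta_L) * q_L
Step 3: = 19 * 1/2
Step 4: = 19/2

19/2


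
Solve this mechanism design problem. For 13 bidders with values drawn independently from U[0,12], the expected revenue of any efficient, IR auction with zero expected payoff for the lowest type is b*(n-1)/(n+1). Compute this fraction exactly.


Step 1: By Revenue Equivalence, expected revenue = b*(n-1)/(n+1)
Step 2: Substituting n = 13, b = 12
Step 3: Revenue = 12*(13-1)/(13+1) = 12*12/14
Step 4: Revenue = 144/14 = 72/7

72/7


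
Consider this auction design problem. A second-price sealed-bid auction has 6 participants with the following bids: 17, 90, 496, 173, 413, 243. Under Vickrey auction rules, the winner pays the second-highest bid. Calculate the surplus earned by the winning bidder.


Step 1: Sort bids in descending order: 496, 413, 243, 173, 90, 17
Step 2: The winning bid is the highest: 496
Step 3: The payment equals the second-highest bid: 413
Step 4: Surplus = winner's bid - payment = 496 - 413 = 83

83


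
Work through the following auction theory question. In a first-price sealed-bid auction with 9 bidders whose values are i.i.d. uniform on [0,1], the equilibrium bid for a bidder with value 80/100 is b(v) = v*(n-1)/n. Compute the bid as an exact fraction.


Step 1: The symmetric BNE bidding function is b(v) = v * (n-1) / n
Step 2: Substitute v = 4/5 and n = 9
Step 3: b = 4/5 * 8/9
Step 4: b = 32/45

32/45


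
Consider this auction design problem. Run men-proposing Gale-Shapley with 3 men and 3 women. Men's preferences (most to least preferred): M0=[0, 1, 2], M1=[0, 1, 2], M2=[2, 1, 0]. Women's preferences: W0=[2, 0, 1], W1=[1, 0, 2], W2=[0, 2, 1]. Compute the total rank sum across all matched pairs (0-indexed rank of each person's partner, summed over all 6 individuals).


Step 1: Run Gale-Shapley (men propose, women hold best offer):
  M0 proposes to W0; she accepts
  M1 proposes to W0; rejected
  M1 proposes to W1; she accepts
  M2 proposes to W2; she accepts
Step 2: Final matching: W0-M0, W1-M1, W2-M2
Step 3: 0-indexed ranks (man's rank of his match, then woman's): 0 + 1 + 1 + 0 + 0 + 1
Step 4: Total rank sum = 3

3


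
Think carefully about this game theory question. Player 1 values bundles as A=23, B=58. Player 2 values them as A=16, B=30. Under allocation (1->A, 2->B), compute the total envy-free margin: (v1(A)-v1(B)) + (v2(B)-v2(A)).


Step 1: Player 1's margin = v1(A) - v1(B) = 23 - 58 = -35
Step 2: Player 2's margin = v2(B) - v2(A) = 30 - 16 = 14
Step 3: Total margin = -35 + 14 = -21

-21


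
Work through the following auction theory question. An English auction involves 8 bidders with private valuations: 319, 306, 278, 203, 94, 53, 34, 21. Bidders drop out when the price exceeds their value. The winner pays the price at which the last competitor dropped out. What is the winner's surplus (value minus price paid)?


Step 1: Identify the highest value: 319
Step 2: Identify the second-highest value: 306
Step 3: The final price = second-highest value = 306
Step 4: Surplus = 319 - 306 = 13

13


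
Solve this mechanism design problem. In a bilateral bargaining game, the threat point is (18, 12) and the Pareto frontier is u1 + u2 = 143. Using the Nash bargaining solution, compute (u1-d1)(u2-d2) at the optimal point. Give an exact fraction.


Step 1: The Nash solution splits surplus symmetrically above the disagreement point
Step 2: u1 = (total + d1 - d2)/2 = (143 + 18 - 12)/2 = 149/2
Step 3: u2 = (total - d1 + d2)/2 = (143 - 18 + 12)/2 = 137/2
Step 4: Nash product = (149/2 - 18) * (137/2 - 12)
Step 5: = 113/2 * 113/2 = 12769/4

12769/4


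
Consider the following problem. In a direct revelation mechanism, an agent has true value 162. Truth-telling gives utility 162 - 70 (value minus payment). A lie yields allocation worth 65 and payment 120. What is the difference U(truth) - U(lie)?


Step 1: U(truth) = value - payment = 162 - 70 = 92
Step 2: U(lie) = allocation - payment = 65 - 120 = -55
Step 3: IC gap = 92 - (-55) = 147

147


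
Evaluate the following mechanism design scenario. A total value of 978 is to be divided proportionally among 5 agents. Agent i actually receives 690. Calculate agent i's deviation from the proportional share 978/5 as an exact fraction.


Step 1: Proportional share = 978/5
Step 2: Agent's actual allocation = 690
Step 3: Excess = 690 - 978/5 = 2472/5

2472/5


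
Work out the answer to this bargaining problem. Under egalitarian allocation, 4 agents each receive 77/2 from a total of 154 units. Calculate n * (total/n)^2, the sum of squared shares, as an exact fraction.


Step 1: Each agent's share = 154/4 = 77/2
Step 2: Square of each share = (77/2)^2 = 5929/4
Step 3: Sum of squares = 4 * 5929/4 = 5929

5929


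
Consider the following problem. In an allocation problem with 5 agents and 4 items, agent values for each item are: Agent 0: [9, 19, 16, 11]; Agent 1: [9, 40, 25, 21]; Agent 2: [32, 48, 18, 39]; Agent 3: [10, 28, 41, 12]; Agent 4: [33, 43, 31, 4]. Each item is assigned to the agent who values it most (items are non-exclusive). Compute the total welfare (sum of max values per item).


Step 1: For each item, find the maximum value among all agents.
Step 2: Item 0 -> Agent 4 (value 33)
Step 3: Item 1 -> Agent 2 (value 48)
Step 4: Item 2 -> Agent 3 (value 41)
Step 5: Item 3 -> Agent 2 (value 39)
Step 6: Total welfare = 33 + 48 + 41 + 39 = 161

161


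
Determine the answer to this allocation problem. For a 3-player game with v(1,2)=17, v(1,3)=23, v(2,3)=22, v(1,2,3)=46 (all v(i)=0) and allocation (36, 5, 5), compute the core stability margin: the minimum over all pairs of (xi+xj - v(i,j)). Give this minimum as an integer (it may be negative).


Step 1: Slack for coalition (1,2): x1+x2 - v12 = 41 - 17 = 24
Step 2: Slack for coalition (1,3): x1+x3 - v13 = 41 - 23 = 18
Step 3: Slack for coalition (2,3): x2+x3 - v23 = 10 - 22 = -12
Step 4: Minimum slack = min(24, 18, -12) = -12, attained by (2,3); coalition (2,3) can block (slack < 0), so the allocation is not in the core

-12


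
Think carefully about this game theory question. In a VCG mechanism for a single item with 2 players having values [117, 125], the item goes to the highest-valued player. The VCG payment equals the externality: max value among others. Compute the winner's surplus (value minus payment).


Step 1: The winner is the agent with the highest value: agent 1 with value 125
Step 2: Values of other agents: [117]
Step 3: VCG payment = max of others' values = 117
Step 4: Surplus = 125 - 117 = 8

8


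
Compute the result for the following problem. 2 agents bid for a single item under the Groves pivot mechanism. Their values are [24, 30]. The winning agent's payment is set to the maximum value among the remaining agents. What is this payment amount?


Step 1: The efficient winner is agent 1 with value 30
Step 2: Other agents' values: [24]
Step 3: Pivot payment = max(others) = 24
Step 4: The winner pays 24

24


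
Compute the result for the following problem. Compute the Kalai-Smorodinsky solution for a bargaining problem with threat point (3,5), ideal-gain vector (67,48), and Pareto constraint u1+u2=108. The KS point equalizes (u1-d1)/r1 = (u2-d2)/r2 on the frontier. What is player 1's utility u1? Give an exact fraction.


Step 1: At the KS point, (u1-d1)/r1 = (u2-d2)/r2 = t and u1+u2 = 108
Step 2: u1 = d1 + r1*t and u2 = d2 + r2*t, so (d1 + r1*t) + (d2 + r2*t) = 108
Step 3: t = (108 - 3 - 5)/(67 + 48) = 100/115 = 20/23
Step 4: u1 = d1 + r1*t = 3 + 67 * 20/23 = 1409/23
Step 5: (Check: u2 = d2 + r2*t = 1075/23; u1+u2 = 1409/23 + 1075/23 = 108, on the frontier.)

1409/23


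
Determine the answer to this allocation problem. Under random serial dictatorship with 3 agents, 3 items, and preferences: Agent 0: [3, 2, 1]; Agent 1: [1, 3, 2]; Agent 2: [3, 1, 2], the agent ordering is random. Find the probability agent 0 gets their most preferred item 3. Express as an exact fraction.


Step 1: Agent 0 wants item 3
Step 2: There are 6 possible orderings of agents
Step 3: In 3 orderings, agent 0 gets item 3
Step 4: Probability = 3/6 = 1/2

1/2


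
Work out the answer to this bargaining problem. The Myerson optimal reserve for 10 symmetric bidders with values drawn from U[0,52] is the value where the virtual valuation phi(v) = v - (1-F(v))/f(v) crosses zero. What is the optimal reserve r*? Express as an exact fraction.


Step 1: For U[0,52], F(v) = v/52 and f(v) = 1/52
Step 2: phi(v) = v - (1 - v/52)/(1/52) = v - (52 - v) = 2v - 52
Step 3: Set phi(r*) = 0: 2r* - 52 = 0
Step 4: r* = 52/2 = 26 (the number of bidders n = 10 does not enter)

26


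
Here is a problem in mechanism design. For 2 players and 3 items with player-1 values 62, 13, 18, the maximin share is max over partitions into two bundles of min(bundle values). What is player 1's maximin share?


Step 1: Item values = 62, 13, 18
Step 2: Enumerate all 2-bundle partitions and take the smaller bundle:
  Partition 1: {62} vs {13,18} -> bundles 62, 31; min = 31
  Partition 2: {13} vs {62,18} -> bundles 13, 80; min = 13
  Partition 3: {18} vs {62,13} -> bundles 18, 75; min = 18
Step 3: MMS = max(31, 13, 18) = 31

31


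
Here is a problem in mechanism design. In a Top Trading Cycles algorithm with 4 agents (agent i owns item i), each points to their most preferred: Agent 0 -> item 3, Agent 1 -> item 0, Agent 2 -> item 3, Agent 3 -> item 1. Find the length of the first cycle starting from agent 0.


Step 1: Trace the pointer graph from agent 0: 0 -> 3 -> 1 -> 0
Step 2: A cycle is detected when we revisit agent 0
Step 3: The cycle is: 0 -> 3 -> 1 -> 0
Step 4: Cycle length = 3

3


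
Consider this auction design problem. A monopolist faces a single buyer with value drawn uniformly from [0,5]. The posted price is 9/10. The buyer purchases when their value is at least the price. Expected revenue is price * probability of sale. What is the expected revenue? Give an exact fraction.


Step 1: Posted price r = 9/10, value support [0,5]
Step 2: P(v >= r) = (5 - 9/10)/5 = 41/50
Step 3: Expected revenue = r * P(v >= r) = 9/10 * 41/50
Step 4: Revenue = 369/500

369/500


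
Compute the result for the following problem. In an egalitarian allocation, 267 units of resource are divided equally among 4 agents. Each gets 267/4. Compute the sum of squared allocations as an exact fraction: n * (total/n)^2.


Step 1: Each agent's share = 267/4
Step 2: Square of each share = (267/4)^2 = 71289/16
Step 3: Sum of squares = 4 * 71289/16 = 71289/4

71289/4


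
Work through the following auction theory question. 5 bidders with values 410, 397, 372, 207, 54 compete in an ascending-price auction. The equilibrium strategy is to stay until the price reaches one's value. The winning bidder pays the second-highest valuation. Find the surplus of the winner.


Step 1: Identify the highest value: 410
Step 2: Identify the second-highest value: 397
Step 3: The final price = second-highest value = 397
Step 4: Surplus = 410 - 397 = 13

13


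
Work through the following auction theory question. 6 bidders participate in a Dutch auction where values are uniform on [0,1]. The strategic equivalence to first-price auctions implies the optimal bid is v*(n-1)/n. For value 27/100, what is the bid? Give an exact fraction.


Step 1: Dutch auctions are strategically equivalent to first-price auctions
Step 2: The equilibrium bid is b(v) = v*(n-1)/n
Step 3: b = 27/100 * 5/6
Step 4: b = 9/40

9/40


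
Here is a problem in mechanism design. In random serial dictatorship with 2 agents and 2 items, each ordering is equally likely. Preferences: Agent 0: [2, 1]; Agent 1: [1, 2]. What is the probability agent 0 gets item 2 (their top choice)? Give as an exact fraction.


Step 1: Agent 0 wants item 2
Step 2: There are 2 possible orderings of agents
Step 3: In 2 orderings, agent 0 gets item 2
Step 4: Probability = 2/2 = 1

1


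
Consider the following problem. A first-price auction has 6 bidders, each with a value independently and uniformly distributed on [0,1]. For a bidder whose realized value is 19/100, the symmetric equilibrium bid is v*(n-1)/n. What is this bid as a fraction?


Step 1: The symmetric BNE bidding function is b(v) = v * (n-1) / n
Step 2: Substitute v = 19/100 and n = 6
Step 3: b = 19/100 * 5/6
Step 4: b = 19/120

19/120


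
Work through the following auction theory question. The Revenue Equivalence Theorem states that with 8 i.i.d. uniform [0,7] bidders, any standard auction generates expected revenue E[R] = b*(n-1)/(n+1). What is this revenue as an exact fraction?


Step 1: By Revenue Equivalence, expected revenue = b*(n-1)/(n+1)
Step 2: Substituting n = 8, b = 7
Step 3: Revenue = 7*(8-1)/(8+1) = 7*7/9
Step 4: Revenue = 49/9

49/9


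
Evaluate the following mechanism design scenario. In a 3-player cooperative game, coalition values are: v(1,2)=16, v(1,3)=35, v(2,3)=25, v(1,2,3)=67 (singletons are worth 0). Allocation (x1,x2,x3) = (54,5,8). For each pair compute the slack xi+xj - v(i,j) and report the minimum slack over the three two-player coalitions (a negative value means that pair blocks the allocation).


Step 1: Slack for coalition (1,2): x1+x2 - v12 = 59 - 16 = 43
Step 2: Slack for coalition (1,3): x1+x3 - v13 = 62 - 35 = 27
Step 3: Slack for coalition (2,3): x2+x3 - v23 = 13 - 25 = -12
Step 4: Minimum slack = min(43, 27, -12) = -12, attained by (2,3); coalition (2,3) can block (slack < 0), so the allocation is not in the core

-12


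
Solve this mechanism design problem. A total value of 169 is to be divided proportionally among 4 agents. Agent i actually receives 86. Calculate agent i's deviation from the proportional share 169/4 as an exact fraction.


Step 1: Proportional share = 169/4
Step 2: Agent's actual allocation = 86
Step 3: Excess = 86 - 169/4 = 175/4

175/4


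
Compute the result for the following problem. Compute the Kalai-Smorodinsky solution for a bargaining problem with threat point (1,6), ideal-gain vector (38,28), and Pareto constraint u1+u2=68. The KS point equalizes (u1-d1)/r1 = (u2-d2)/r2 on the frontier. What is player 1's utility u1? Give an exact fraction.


Step 1: At the KS point, (u1-d1)/r1 = (u2-d2)/r2 = t and u1+u2 = 68
Step 2: u1 = d1 + r1*t and u2 = d2 + r2*t, so (d1 + r1*t) + (d2 + r2*t) = 68
Step 3: t = (68 - 1 - 6)/(38 + 28) = 61/66
Step 4: u1 = d1 + r1*t = 1 + 38 * 61/66 = 1192/33
Step 5: (Check: u2 = d2 + r2*t = 1052/33; u1+u2 = 1192/33 + 1052/33 = 68, on the frontier.)

1192/33


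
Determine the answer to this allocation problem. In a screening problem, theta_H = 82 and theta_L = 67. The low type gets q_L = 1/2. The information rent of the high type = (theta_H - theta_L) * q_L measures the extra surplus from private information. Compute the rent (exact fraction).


Step 1: theta_H - theta_L = 82 - 67 = 15
Step 2: Information rent = (theta_H - theta_L) * q_L
Step 3: = 15 * 1/2
Step 4: = 15/2

15/2


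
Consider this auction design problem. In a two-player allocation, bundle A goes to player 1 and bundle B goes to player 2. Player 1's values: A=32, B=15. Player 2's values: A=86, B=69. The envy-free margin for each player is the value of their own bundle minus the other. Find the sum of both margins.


Step 1: Player 1's margin = v1(A) - v1(B) = 32 - 15 = 17
Step 2: Player 2's margin = v2(B) - v2(A) = 69 - 86 = -17
Step 3: Total margin = 17 + -17 = 0

0


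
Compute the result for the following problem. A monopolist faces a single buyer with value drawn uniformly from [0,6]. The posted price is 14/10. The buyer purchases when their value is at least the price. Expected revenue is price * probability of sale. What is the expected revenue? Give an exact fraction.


Step 1: Posted price r = 7/5, value support [0,6]
Step 2: P(v >= r) = (6 - 7/5)/6 = 23/30
Step 3: Expected revenue = r * P(v >= r) = 7/5 * 23/30
Step 4: Revenue = 161/150

161/150


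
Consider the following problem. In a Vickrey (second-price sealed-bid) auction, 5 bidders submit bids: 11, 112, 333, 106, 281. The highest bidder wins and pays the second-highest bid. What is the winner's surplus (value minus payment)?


Step 1: Sort bids in descending order: 333, 281, 112, 106, 11
Step 2: The winning bid is the highest: 333
Step 3: The payment equals the second-highest bid: 281
Step 4: Surplus = winner's bid - payment = 333 - 281 = 52

52


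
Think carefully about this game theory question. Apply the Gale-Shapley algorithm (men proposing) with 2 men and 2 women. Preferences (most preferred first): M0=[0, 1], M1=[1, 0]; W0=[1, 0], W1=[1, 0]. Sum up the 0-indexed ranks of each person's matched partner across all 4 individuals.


Step 1: Run Gale-Shapley (men propose, women hold best offer):
  M0 proposes to W0; she accepts
  M1 proposes to W1; she accepts
Step 2: Final matching: W0-M0, W1-M1
Step 3: 0-indexed ranks (man's rank of his match, then woman's): 0 + 1 + 0 + 0
Step 4: Total rank sum = 1

1


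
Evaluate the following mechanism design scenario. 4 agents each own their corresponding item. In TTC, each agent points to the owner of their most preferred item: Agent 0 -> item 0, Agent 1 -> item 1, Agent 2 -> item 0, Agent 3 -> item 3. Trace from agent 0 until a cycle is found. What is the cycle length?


Step 1: Trace the pointer graph from agent 0: 0 -> 0
Step 2: A cycle is detected when we revisit agent 0
Step 3: The cycle is: 0 -> 0
Step 4: Cycle length = 1

1


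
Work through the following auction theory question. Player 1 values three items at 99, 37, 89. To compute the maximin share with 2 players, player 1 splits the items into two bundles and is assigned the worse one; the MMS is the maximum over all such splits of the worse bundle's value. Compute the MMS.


Step 1: Item values = 99, 37, 89
Step 2: Enumerate all 2-bundle partitions and take the smaller bundle:
  Partition 1: {99} vs {37,89} -> bundles 99, 126; min = 99
  Partition 2: {37} vs {99,89} -> bundles 37, 188; min = 37
  Partition 3: {89} vs {99,37} -> bundles 89, 136; min = 89
Step 3: MMS = max(99, 37, 89) = 99

99


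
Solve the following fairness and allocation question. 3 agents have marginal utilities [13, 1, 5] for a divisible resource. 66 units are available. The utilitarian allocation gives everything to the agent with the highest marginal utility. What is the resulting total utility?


Step 1: The marginal utilities are [13, 1, 5]
Step 2: The highest marginal utility is 13
Step 3: All 66 units go to that agent
Step 4: Total utility = 13 * 66 = 858

858


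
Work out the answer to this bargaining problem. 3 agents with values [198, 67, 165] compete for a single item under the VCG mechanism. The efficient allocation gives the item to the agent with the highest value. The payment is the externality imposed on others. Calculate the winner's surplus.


Step 1: The winner is the agent with the highest value: agent 0 with value 198
Step 2: Values of other agents: [67, 165]
Step 3: VCG payment = max of others' values = 165
Step 4: Surplus = 198 - 165 = 33

33


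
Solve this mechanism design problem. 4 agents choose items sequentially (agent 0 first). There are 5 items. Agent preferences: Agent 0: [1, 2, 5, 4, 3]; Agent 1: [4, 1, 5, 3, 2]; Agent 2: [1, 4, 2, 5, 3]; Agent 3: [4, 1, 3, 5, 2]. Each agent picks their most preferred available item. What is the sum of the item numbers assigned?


Step 1: Agent 0 picks item 1
Step 2: Agent 1 picks item 4
Step 3: Agent 2 picks item 2
Step 4: Agent 3 picks item 3
Step 5: Sum = 1 + 4 + 2 + 3 = 10

10


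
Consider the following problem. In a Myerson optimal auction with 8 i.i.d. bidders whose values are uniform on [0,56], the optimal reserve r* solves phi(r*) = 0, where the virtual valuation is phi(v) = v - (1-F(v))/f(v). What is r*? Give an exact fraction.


Step 1: For U[0,56], F(v) = v/56 and f(v) = 1/56
Step 2: phi(v) = v - (1 - v/56)/(1/56) = v - (56 - v) = 2v - 56
Step 3: Set phi(r*) = 0: 2r* - 56 = 0
Step 4: r* = 56/2 = 28 (the number of bidders n = 8 does not enter)

28


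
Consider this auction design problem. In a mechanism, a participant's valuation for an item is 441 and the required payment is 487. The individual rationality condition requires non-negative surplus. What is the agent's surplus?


Step 1: Surplus = value - payment = 441 - 487 = -46
Step 2: IR is violated (surplus < 0)

-46


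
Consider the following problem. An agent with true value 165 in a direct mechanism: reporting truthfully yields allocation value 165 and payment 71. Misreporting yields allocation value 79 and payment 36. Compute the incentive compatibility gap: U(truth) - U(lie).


Step 1: U(truth) = value - payment = 165 - 71 = 94
Step 2: U(lie) = allocation - payment = 79 - 36 = 43
Step 3: IC gap = 94 - 43 = 51

51


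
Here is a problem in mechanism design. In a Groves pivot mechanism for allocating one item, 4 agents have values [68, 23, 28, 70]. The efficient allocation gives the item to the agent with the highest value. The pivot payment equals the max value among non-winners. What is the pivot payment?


Step 1: The efficient winner is agent 3 with value 70
Step 2: Other agents' values: [68, 23, 28]
Step 3: Pivot payment = max(others) = 68
Step 4: The winner pays 68

68


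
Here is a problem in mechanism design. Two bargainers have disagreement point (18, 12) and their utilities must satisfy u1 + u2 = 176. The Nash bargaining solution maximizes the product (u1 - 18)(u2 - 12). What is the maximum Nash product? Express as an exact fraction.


Step 1: The Nash solution splits surplus symmetrically above the disagreement point
Step 2: u1 = (total + d1 - d2)/2 = (176 + 18 - 12)/2 = 91
Step 3: u2 = (total - d1 + d2)/2 = (176 - 18 + 12)/2 = 85
Step 4: Nash product = (91 - 18) * (85 - 12)
Step 5: = 73 * 73 = 5329

5329
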